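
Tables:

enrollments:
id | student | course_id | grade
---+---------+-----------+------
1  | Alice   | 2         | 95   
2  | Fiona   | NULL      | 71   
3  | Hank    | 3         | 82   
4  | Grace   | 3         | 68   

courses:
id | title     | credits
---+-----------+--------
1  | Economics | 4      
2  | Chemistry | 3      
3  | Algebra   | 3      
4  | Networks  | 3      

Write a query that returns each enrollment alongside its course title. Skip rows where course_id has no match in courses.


INNER JOIN keeps only enrollments rows whose course_id matches an id in courses. Walk through each enrollment:
  - enrollment 1 (Alice): course_id=2 -> matches Chemistry
  - enrollment 2 (Fiona): course_id=NULL, no match -> dropped
  - enrollment 3 (Hank): course_id=3 -> matches Algebra
  - enrollment 4 (Grace): course_id=3 -> matches Algebra
So 1 of 4 rows is dropped.

SQL:
SELECT a.student, b.title AS course
FROM enrollments a
INNER JOIN courses b ON a.course_id = b.id

Result:
student | course   
--------+----------
Alice   | Chemistry
Hank    | Algebra  
Grace   | Algebra  


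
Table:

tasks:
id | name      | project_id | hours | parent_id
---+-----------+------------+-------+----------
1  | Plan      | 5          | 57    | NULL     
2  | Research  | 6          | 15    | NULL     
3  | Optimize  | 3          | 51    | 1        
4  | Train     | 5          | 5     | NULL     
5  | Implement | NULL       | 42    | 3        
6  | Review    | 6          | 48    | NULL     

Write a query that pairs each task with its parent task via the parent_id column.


This is a self-join: tasks is joined to a second copy of itself, matching each row's parent_id to another row's id. Use LEFT JOIN so rows with parent_id=NULL are kept.
  - task 1 (Plan): parent_id=NULL -> NULL
  - task 2 (Research): parent_id=NULL -> NULL
  - task 3 (Optimize): parent_id=1 -> Plan
  - task 4 (Train): parent_id=NULL -> NULL
  - task 5 (Implement): parent_id=3 -> Optimize
  - task 6 (Review): parent_id=NULL -> NULL

SQL:
SELECT a.name AS item, b.name AS parent
FROM tasks a
LEFT JOIN tasks b ON a.parent_id = b.id

Result:
item      | parent  
----------+---------
Plan      | NULL    
Research  | NULL    
Optimize  | Plan    
Train     | NULL    
Implement | Optimize
Review    | NULL    


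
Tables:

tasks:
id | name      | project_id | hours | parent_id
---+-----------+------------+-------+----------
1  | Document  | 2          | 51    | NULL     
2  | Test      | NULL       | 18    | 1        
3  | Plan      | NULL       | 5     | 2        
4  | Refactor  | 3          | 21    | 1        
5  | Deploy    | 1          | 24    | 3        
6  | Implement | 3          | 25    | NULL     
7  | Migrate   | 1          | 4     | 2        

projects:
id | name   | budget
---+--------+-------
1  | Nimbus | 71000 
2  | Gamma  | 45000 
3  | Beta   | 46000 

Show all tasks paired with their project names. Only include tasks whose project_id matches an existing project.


INNER JOIN keeps only tasks rows whose project_id matches an id in projects. Walk through each task:
  - task 1 (Document): project_id=2 -> matches Gamma
  - task 2 (Test): project_id=NULL, no match -> dropped
  - task 3 (Plan): project_id=NULL, no match -> dropped
  - task 4 (Refactor): project_id=3 -> matches Beta
  - task 5 (Deploy): project_id=1 -> matches Nimbus
  - task 6 (Implement): project_id=3 -> matches Beta
  - task 7 (Migrate): project_id=1 -> matches Nimbus
So 2 of 7 rows are dropped.

SQL:
SELECT a.name, b.name AS project
FROM tasks a
INNER JOIN projects b ON a.project_id = b.id

Result:
name      | project
----------+--------
Document  | Gamma  
Refactor  | Beta   
Deploy    | Nimbus 
Implement | Beta   
Migrate   | Nimbus 


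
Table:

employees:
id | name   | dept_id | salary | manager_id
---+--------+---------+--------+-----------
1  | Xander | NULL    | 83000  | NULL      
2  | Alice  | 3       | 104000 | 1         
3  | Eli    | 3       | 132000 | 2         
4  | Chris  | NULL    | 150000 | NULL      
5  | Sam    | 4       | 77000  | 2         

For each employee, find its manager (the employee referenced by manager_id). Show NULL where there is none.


This is a self-join: employees is joined to a second copy of itself, matching each row's manager_id to another row's id. Use LEFT JOIN so rows with manager_id=NULL are kept.
  - employee 1 (Xander): manager_id=NULL -> NULL
  - employee 2 (Alice): manager_id=1 -> Xander
  - employee 3 (Eli): manager_id=2 -> Alice
  - employee 4 (Chris): manager_id=NULL -> NULL
  - employee 5 (Sam): manager_id=2 -> Alice

SQL:
SELECT a.name AS item, b.name AS manager
FROM employees a
LEFT JOIN employees b ON a.manager_id = b.id

Result:
item   | manager
-------+--------
Xander | NULL   
Alice  | Xander 
Eli    | Alice  
Chris  | NULL   
Sam    | Alice  


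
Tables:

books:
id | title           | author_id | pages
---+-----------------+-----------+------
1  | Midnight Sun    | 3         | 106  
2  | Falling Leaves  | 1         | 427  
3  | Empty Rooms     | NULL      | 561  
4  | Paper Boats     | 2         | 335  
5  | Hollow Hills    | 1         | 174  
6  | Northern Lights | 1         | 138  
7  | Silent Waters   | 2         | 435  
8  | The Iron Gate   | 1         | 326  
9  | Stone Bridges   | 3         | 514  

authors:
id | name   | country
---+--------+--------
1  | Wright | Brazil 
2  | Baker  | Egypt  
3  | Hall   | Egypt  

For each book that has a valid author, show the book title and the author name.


INNER JOIN keeps only books rows whose author_id matches an id in authors. Walk through each book:
  - book 1 (Midnight Sun): author_id=3 -> matches Hall
  - book 2 (Falling Leaves): author_id=1 -> matches Wright
  - book 3 (Empty Rooms): author_id=NULL, no match -> dropped
  - book 4 (Paper Boats): author_id=2 -> matches Baker
  - book 5 (Hollow Hills): author_id=1 -> matches Wright
  - book 6 (Northern Lights): author_id=1 -> matches Wright
  - book 7 (Silent Waters): author_id=2 -> matches Baker
  - book 8 (The Iron Gate): author_id=1 -> matches Wright
  - book 9 (Stone Bridges): author_id=3 -> matches Hall
So 1 of 9 rows is dropped.

SQL:
SELECT a.title, b.name AS author
FROM books a
INNER JOIN authors b ON a.author_id = b.id

Result:
title           | author
----------------+-------
Midnight Sun    | Hall  
Falling Leaves  | Wright
Paper Boats     | Baker 
Hollow Hills    | Wright
Northern Lights | Wright
Silent Waters   | Baker 
The Iron Gate   | Wright
Stone Bridges   | Hall  


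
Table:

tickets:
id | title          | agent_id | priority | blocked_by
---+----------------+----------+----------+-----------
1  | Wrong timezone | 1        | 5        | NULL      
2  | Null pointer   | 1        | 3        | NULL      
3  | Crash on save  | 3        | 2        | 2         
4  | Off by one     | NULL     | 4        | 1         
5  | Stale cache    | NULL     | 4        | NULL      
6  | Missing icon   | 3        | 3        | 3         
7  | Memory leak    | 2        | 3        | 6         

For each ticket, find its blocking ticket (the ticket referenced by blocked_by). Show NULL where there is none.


This is a self-join: tickets is joined to a second copy of itself, matching each row's blocked_by to another row's id. Use LEFT JOIN so rows with blocked_by=NULL are kept.
  - ticket 1 (Wrong timezone): blocked_by=NULL -> NULL
  - ticket 2 (Null pointer): blocked_by=NULL -> NULL
  - ticket 3 (Crash on save): blocked_by=2 -> Null pointer
  - ticket 4 (Off by one): blocked_by=1 -> Wrong timezone
  - ticket 5 (Stale cache): blocked_by=NULL -> NULL
  - ticket 6 (Missing icon): blocked_by=3 -> Crash on save
  - ticket 7 (Memory leak): blocked_by=6 -> Missing icon

SQL:
SELECT a.title AS item, b.title AS blocked_by
FROM tickets a
LEFT JOIN tickets b ON a.blocked_by = b.id

Result:
item           | blocked_by    
---------------+---------------
Wrong timezone | NULL          
Null pointer   | NULL          
Crash on save  | Null pointer  
Off by one     | Wrong timezone
Stale cache    | NULL          
Missing icon   | Crash on save 
Memory leak    | Missing icon  


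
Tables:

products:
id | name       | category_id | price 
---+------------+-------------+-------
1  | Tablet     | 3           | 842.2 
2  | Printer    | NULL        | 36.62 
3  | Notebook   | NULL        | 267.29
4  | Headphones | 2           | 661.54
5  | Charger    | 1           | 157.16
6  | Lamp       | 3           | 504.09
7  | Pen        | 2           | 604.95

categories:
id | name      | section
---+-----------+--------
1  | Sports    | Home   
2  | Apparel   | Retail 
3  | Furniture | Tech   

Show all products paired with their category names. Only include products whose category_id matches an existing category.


INNER JOIN keeps only products rows whose category_id matches an id in categories. Walk through each product:
  - product 1 (Tablet): category_id=3 -> matches Furniture
  - product 2 (Printer): category_id=NULL, no match -> dropped
  - product 3 (Notebook): category_id=NULL, no match -> dropped
  - product 4 (Headphones): category_id=2 -> matches Apparel
  - product 5 (Charger): category_id=1 -> matches Sports
  - product 6 (Lamp): category_id=3 -> matches Furniture
  - product 7 (Pen): category_id=2 -> matches Apparel
So 2 of 7 rows are dropped.

SQL:
SELECT a.name, b.name AS category
FROM products a
INNER JOIN categories b ON a.category_id = b.id

Result:
name       | category 
-----------+----------
Tablet     | Furniture
Headphones | Apparel  
Charger    | Sports   
Lamp       | Furniture
Pen        | Apparel  


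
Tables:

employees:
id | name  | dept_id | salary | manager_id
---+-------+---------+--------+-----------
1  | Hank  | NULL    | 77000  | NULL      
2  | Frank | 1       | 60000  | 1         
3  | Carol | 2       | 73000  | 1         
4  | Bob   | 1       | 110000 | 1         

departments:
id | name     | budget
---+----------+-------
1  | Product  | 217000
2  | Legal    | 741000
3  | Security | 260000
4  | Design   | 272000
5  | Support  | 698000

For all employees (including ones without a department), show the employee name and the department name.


LEFT JOIN keeps every row from employees (the left table); where dept_id has no match in departments, the department columns become NULL. Walk through each employee:
  - employee 1 (Hank): dept_id=NULL, no match -> kept with NULL
  - employee 2 (Frank): dept_id=1 -> matches Product
  - employee 3 (Carol): dept_id=2 -> matches Legal
  - employee 4 (Bob): dept_id=1 -> matches Product
All 4 rows appear; 1 has NULL department.

SQL:
SELECT a.name, b.name AS department
FROM employees a
LEFT JOIN departments b ON a.dept_id = b.id

Result:
name  | department
------+-----------
Hank  | NULL      
Frank | Product   
Carol | Legal     
Bob   | Product   


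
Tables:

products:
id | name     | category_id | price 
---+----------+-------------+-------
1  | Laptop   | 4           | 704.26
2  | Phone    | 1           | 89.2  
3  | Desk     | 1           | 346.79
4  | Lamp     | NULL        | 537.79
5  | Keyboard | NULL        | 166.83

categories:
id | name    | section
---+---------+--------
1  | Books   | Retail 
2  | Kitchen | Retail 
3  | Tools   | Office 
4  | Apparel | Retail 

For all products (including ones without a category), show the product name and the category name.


LEFT JOIN keeps every row from products (the left table); where category_id has no match in categories, the category columns become NULL. Walk through each product:
  - product 1 (Laptop): category_id=4 -> matches Apparel
  - product 2 (Phone): category_id=1 -> matches Books
  - product 3 (Desk): category_id=1 -> matches Books
  - product 4 (Lamp): category_id=NULL, no match -> kept with NULL
  - product 5 (Keyboard): category_id=NULL, no match -> kept with NULL
All 5 rows appear; 2 have NULL category.

SQL:
SELECT a.name, b.name AS category
FROM products a
LEFT JOIN categories b ON a.category_id = b.id

Result:
name     | category
---------+---------
Laptop   | Apparel 
Phone    | Books   
Desk     | Books   
Lamp     | NULL    
Keyboard | NULL    


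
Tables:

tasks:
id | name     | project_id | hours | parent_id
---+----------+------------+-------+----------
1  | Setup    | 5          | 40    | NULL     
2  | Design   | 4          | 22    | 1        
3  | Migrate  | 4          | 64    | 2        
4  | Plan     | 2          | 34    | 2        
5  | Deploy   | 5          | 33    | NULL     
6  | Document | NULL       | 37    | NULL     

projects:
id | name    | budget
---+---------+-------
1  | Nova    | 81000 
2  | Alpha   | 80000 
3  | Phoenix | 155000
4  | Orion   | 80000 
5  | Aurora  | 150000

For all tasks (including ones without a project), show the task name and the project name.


LEFT JOIN keeps every row from tasks (the left table); where project_id has no match in projects, the project columns become NULL. Walk through each task:
  - task 1 (Setup): project_id=5 -> matches Aurora
  - task 2 (Design): project_id=4 -> matches Orion
  - task 3 (Migrate): project_id=4 -> matches Orion
  - task 4 (Plan): project_id=2 -> matches Alpha
  - task 5 (Deploy): project_id=5 -> matches Aurora
  - task 6 (Document): project_id=NULL, no match -> kept with NULL
All 6 rows appear; 1 has NULL project.

SQL:
SELECT a.name, b.name AS project
FROM tasks a
LEFT JOIN projects b ON a.project_id = b.id

Result:
name     | project
---------+--------
Setup    | Aurora 
Design   | Orion  
Migrate  | Orion  
Plan     | Alpha  
Deploy   | Aurora 
Document | NULL   


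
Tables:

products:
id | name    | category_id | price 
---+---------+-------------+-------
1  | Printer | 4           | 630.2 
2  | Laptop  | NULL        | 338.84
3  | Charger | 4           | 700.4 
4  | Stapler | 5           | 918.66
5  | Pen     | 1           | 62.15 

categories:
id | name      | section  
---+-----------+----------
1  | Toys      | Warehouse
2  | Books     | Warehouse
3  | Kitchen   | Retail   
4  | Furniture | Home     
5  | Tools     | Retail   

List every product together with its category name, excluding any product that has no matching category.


INNER JOIN keeps only products rows whose category_id matches an id in categories. Walk through each product:
  - product 1 (Printer): category_id=4 -> matches Furniture
  - product 2 (Laptop): category_id=NULL, no match -> dropped
  - product 3 (Charger): category_id=4 -> matches Furniture
  - product 4 (Stapler): category_id=5 -> matches Tools
  - product 5 (Pen): category_id=1 -> matches Toys
So 1 of 5 rows is dropped.

SQL:
SELECT a.name, b.name AS category
FROM products a
INNER JOIN categories b ON a.category_id = b.id

Result:
name    | category 
--------+----------
Printer | Furniture
Charger | Furniture
Stapler | Tools    
Pen     | Toys     


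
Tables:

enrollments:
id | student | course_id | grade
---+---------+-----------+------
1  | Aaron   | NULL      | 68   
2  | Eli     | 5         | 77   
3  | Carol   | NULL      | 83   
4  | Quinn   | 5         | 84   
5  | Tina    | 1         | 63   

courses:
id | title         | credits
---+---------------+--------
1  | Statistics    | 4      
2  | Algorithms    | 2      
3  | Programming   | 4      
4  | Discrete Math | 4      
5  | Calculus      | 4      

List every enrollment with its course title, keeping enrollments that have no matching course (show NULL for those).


LEFT JOIN keeps every row from enrollments (the left table); where course_id has no match in courses, the course columns become NULL. Walk through each enrollment:
  - enrollment 1 (Aaron): course_id=NULL, no match -> kept with NULL
  - enrollment 2 (Eli): course_id=5 -> matches Calculus
  - enrollment 3 (Carol): course_id=NULL, no match -> kept with NULL
  - enrollment 4 (Quinn): course_id=5 -> matches Calculus
  - enrollment 5 (Tina): course_id=1 -> matches Statistics
All 5 rows appear; 2 have NULL course.

SQL:
SELECT a.student, b.title AS course
FROM enrollments a
LEFT JOIN courses b ON a.course_id = b.id

Result:
student | course    
--------+-----------
Aaron   | NULL      
Eli     | Calculus  
Carol   | NULL      
Quinn   | Calculus  
Tina    | Statistics


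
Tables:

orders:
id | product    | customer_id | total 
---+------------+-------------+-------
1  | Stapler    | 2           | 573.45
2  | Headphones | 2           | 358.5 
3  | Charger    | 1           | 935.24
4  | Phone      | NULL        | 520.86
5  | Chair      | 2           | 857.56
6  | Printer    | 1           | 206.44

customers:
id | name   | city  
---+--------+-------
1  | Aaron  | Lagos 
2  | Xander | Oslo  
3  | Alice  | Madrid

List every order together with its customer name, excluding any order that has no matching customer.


INNER JOIN keeps only orders rows whose customer_id matches an id in customers. Walk through each order:
  - order 1 (Stapler): customer_id=2 -> matches Xander
  - order 2 (Headphones): customer_id=2 -> matches Xander
  - order 3 (Charger): customer_id=1 -> matches Aaron
  - order 4 (Phone): customer_id=NULL, no match -> dropped
  - order 5 (Chair): customer_id=2 -> matches Xander
  - order 6 (Printer): customer_id=1 -> matches Aaron
So 1 of 6 rows is dropped.

SQL:
SELECT a.product, b.name AS customer
FROM orders a
INNER JOIN customers b ON a.customer_id = b.id

Result:
product    | customer
-----------+---------
Stapler    | Xander  
Headphones | Xander  
Charger    | Aaron   
Chair      | Xander  
Printer    | Aaron   


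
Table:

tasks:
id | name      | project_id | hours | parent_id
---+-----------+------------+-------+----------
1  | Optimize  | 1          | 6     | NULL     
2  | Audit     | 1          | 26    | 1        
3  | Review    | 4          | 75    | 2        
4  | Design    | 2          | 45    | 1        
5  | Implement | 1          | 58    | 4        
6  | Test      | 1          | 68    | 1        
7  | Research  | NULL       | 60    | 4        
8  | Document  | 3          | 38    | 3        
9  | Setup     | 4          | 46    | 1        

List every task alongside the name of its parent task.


This is a self-join: tasks is joined to a second copy of itself, matching each row's parent_id to another row's id. Use LEFT JOIN so rows with parent_id=NULL are kept.
  - task 1 (Optimize): parent_id=NULL -> NULL
  - task 2 (Audit): parent_id=1 -> Optimize
  - task 3 (Review): parent_id=2 -> Audit
  - task 4 (Design): parent_id=1 -> Optimize
  - task 5 (Implement): parent_id=4 -> Design
  - task 6 (Test): parent_id=1 -> Optimize
  - task 7 (Research): parent_id=4 -> Design
  - task 8 (Document): parent_id=3 -> Review
  - task 9 (Setup): parent_id=1 -> Optimize

SQL:
SELECT a.name AS item, b.name AS parent
FROM tasks a
LEFT JOIN tasks b ON a.parent_id = b.id

Result:
item      | parent  
----------+---------
Optimize  | NULL    
Audit     | Optimize
Review    | Audit   
Design    | Optimize
Implement | Design  
Test      | Optimize
Research  | Design  
Document  | Review  
Setup     | Optimize


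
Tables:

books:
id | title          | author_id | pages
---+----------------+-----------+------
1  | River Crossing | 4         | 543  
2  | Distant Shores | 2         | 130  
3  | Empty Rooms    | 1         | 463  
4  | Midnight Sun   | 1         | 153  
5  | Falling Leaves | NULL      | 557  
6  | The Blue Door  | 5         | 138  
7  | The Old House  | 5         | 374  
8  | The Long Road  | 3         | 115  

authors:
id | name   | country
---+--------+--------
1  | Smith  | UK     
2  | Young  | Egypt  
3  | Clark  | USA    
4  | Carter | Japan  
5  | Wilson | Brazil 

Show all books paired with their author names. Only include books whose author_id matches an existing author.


INNER JOIN keeps only books rows whose author_id matches an id in authors. Walk through each book:
  - book 1 (River Crossing): author_id=4 -> matches Carter
  - book 2 (Distant Shores): author_id=2 -> matches Young
  - book 3 (Empty Rooms): author_id=1 -> matches Smith
  - book 4 (Midnight Sun): author_id=1 -> matches Smith
  - book 5 (Falling Leaves): author_id=NULL, no match -> dropped
  - book 6 (The Blue Door): author_id=5 -> matches Wilson
  - book 7 (The Old House): author_id=5 -> matches Wilson
  - book 8 (The Long Road): author_id=3 -> matches Clark
So 1 of 8 rows is dropped.

SQL:
SELECT a.title, b.name AS author
FROM books a
INNER JOIN authors b ON a.author_id = b.id

Result:
title          | author
---------------+-------
River Crossing | Carter
Distant Shores | Young 
Empty Rooms    | Smith 
Midnight Sun   | Smith 
The Blue Door  | Wilson
The Old House  | Wilson
The Long Road  | Clark 


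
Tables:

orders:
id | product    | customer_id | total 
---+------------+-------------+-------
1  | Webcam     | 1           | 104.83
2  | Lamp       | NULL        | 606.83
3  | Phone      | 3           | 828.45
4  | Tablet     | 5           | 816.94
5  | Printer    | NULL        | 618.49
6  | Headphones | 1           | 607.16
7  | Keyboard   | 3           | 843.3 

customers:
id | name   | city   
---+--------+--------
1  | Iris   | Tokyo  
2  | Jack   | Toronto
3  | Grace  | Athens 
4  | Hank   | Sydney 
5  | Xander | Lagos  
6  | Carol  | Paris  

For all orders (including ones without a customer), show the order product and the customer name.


LEFT JOIN keeps every row from orders (the left table); where customer_id has no match in customers, the customer columns become NULL. Walk through each order:
  - order 1 (Webcam): customer_id=1 -> matches Iris
  - order 2 (Lamp): customer_id=NULL, no match -> kept with NULL
  - order 3 (Phone): customer_id=3 -> matches Grace
  - order 4 (Tablet): customer_id=5 -> matches Xander
  - order 5 (Printer): customer_id=NULL, no match -> kept with NULL
  - order 6 (Headphones): customer_id=1 -> matches Iris
  - order 7 (Keyboard): customer_id=3 -> matches Grace
All 7 rows appear; 2 have NULL customer.

SQL:
SELECT a.product, b.name AS customer
FROM orders a
LEFT JOIN customers b ON a.customer_id = b.id

Result:
product    | customer
-----------+---------
Webcam     | Iris    
Lamp       | NULL    
Phone      | Grace   
Tablet     | Xander  
Printer    | NULL    
Headphones | Iris    
Keyboard   | Grace   


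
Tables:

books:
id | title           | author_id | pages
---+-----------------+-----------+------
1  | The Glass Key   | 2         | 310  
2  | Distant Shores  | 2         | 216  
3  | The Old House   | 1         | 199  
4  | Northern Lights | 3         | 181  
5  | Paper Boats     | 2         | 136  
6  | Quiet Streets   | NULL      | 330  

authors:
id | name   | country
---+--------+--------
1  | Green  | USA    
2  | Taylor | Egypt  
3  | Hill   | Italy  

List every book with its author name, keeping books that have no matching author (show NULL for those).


LEFT JOIN keeps every row from books (the left table); where author_id has no match in authors, the author columns become NULL. Walk through each book:
  - book 1 (The Glass Key): author_id=2 -> matches Taylor
  - book 2 (Distant Shores): author_id=2 -> matches Taylor
  - book 3 (The Old House): author_id=1 -> matches Green
  - book 4 (Northern Lights): author_id=3 -> matches Hill
  - book 5 (Paper Boats): author_id=2 -> matches Taylor
  - book 6 (Quiet Streets): author_id=NULL, no match -> kept with NULL
All 6 rows appear; 1 has NULL author.

SQL:
SELECT a.title, b.name AS author
FROM books a
LEFT JOIN authors b ON a.author_id = b.id

Result:
title           | author
----------------+-------
The Glass Key   | Taylor
Distant Shores  | Taylor
The Old House   | Green 
Northern Lights | Hill  
Paper Boats     | Taylor
Quiet Streets   | NULL  


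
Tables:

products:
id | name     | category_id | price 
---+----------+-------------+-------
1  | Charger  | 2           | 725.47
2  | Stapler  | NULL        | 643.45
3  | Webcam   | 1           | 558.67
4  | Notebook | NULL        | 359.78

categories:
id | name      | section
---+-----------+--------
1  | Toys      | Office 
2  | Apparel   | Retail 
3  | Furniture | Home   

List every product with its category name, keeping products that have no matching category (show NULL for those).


LEFT JOIN keeps every row from products (the left table); where category_id has no match in categories, the category columns become NULL. Walk through each product:
  - product 1 (Charger): category_id=2 -> matches Apparel
  - product 2 (Stapler): category_id=NULL, no match -> kept with NULL
  - product 3 (Webcam): category_id=1 -> matches Toys
  - product 4 (Notebook): category_id=NULL, no match -> kept with NULL
All 4 rows appear; 2 have NULL category.

SQL:
SELECT a.name, b.name AS category
FROM products a
LEFT JOIN categories b ON a.category_id = b.id

Result:
name     | category
---------+---------
Charger  | Apparel 
Stapler  | NULL    
Webcam   | Toys    
Notebook | NULL    


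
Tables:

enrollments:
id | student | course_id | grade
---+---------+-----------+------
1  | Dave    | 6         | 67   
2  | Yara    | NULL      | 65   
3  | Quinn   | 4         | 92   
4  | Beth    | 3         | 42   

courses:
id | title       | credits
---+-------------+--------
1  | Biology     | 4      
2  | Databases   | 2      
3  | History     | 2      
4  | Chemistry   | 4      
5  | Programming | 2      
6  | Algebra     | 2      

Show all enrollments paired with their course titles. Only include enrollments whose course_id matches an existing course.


INNER JOIN keeps only enrollments rows whose course_id matches an id in courses. Walk through each enrollment:
  - enrollment 1 (Dave): course_id=6 -> matches Algebra
  - enrollment 2 (Yara): course_id=NULL, no match -> dropped
  - enrollment 3 (Quinn): course_id=4 -> matches Chemistry
  - enrollment 4 (Beth): course_id=3 -> matches History
So 1 of 4 rows is dropped.

SQL:
SELECT a.student, b.title AS course
FROM enrollments a
INNER JOIN courses b ON a.course_id = b.id

Result:
student | course   
--------+----------
Dave    | Algebra  
Quinn   | Chemistry
Beth    | History  


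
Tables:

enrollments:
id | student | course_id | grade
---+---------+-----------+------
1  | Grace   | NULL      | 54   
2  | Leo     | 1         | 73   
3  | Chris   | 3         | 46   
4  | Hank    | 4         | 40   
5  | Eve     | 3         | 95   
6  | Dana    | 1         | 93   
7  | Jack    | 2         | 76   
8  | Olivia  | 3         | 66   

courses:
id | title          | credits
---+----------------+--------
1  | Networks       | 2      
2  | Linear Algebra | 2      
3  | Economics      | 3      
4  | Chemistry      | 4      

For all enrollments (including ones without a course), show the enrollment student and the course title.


LEFT JOIN keeps every row from enrollments (the left table); where course_id has no match in courses, the course columns become NULL. Walk through each enrollment:
  - enrollment 1 (Grace): course_id=NULL, no match -> kept with NULL
  - enrollment 2 (Leo): course_id=1 -> matches Networks
  - enrollment 3 (Chris): course_id=3 -> matches Economics
  - enrollment 4 (Hank): course_id=4 -> matches Chemistry
  - enrollment 5 (Eve): course_id=3 -> matches Economics
  - enrollment 6 (Dana): course_id=1 -> matches Networks
  - enrollment 7 (Jack): course_id=2 -> matches Linear Algebra
  - enrollment 8 (Olivia): course_id=3 -> matches Economics
All 8 rows appear; 1 has NULL course.

SQL:
SELECT a.student, b.title AS course
FROM enrollments a
LEFT JOIN courses b ON a.course_id = b.id

Result:
student | course        
--------+---------------
Grace   | NULL          
Leo     | Networks      
Chris   | Economics     
Hank    | Chemistry     
Eve     | Economics     
Dana    | Networks      
Jack    | Linear Algebra
Olivia  | Economics     


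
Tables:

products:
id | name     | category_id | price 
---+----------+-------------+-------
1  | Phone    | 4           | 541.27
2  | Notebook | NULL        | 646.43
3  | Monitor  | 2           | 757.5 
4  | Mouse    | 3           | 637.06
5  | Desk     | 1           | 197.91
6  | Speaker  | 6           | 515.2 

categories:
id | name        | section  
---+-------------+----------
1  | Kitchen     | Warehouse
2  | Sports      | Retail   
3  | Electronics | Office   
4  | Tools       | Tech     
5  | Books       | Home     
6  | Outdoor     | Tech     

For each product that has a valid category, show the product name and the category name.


INNER JOIN keeps only products rows whose category_id matches an id in categories. Walk through each product:
  - product 1 (Phone): category_id=4 -> matches Tools
  - product 2 (Notebook): category_id=NULL, no match -> dropped
  - product 3 (Monitor): category_id=2 -> matches Sports
  - product 4 (Mouse): category_id=3 -> matches Electronics
  - product 5 (Desk): category_id=1 -> matches Kitchen
  - product 6 (Speaker): category_id=6 -> matches Outdoor
So 1 of 6 rows is dropped.

SQL:
SELECT a.name, b.name AS category
FROM products a
INNER JOIN categories b ON a.category_id = b.id

Result:
name    | category   
--------+------------
Phone   | Tools      
Monitor | Sports     
Mouse   | Electronics
Desk    | Kitchen    
Speaker | Outdoor    


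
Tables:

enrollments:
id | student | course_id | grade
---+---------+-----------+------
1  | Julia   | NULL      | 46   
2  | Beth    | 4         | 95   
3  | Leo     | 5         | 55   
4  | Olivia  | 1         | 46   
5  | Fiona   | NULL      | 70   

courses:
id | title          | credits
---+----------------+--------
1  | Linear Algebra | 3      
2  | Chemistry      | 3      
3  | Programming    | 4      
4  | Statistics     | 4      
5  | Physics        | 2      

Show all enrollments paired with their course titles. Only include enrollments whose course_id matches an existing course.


INNER JOIN keeps only enrollments rows whose course_id matches an id in courses. Walk through each enrollment:
  - enrollment 1 (Julia): course_id=NULL, no match -> dropped
  - enrollment 2 (Beth): course_id=4 -> matches Statistics
  - enrollment 3 (Leo): course_id=5 -> matches Physics
  - enrollment 4 (Olivia): course_id=1 -> matches Linear Algebra
  - enrollment 5 (Fiona): course_id=NULL, no match -> dropped
So 2 of 5 rows are dropped.

SQL:
SELECT a.student, b.title AS course
FROM enrollments a
INNER JOIN courses b ON a.course_id = b.id

Result:
student | course        
--------+---------------
Beth    | Statistics    
Leo     | Physics       
Olivia  | Linear Algebra


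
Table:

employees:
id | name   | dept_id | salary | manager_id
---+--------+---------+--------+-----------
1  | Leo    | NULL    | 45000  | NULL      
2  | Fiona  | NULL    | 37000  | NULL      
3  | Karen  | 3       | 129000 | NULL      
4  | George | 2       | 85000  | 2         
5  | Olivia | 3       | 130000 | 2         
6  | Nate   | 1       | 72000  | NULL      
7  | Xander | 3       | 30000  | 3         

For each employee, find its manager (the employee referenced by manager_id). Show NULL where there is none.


This is a self-join: employees is joined to a second copy of itself, matching each row's manager_id to another row's id. Use LEFT JOIN so rows with manager_id=NULL are kept.
  - employee 1 (Leo): manager_id=NULL -> NULL
  - employee 2 (Fiona): manager_id=NULL -> NULL
  - employee 3 (Karen): manager_id=NULL -> NULL
  - employee 4 (George): manager_id=2 -> Fiona
  - employee 5 (Olivia): manager_id=2 -> Fiona
  - employee 6 (Nate): manager_id=NULL -> NULL
  - employee 7 (Xander): manager_id=3 -> Karen

SQL:
SELECT a.name AS item, b.name AS manager
FROM employees a
LEFT JOIN employees b ON a.manager_id = b.id

Result:
item   | manager
-------+--------
Leo    | NULL   
Fiona  | NULL   
Karen  | NULL   
George | Fiona  
Olivia | Fiona  
Nate   | NULL   
Xander | Karen  


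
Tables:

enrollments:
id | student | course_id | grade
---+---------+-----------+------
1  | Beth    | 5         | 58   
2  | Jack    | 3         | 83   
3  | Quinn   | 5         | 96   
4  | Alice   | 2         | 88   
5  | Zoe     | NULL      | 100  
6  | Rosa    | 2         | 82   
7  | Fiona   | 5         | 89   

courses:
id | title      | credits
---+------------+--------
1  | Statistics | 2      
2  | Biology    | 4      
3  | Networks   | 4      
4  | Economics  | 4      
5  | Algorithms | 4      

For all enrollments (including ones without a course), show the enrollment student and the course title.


LEFT JOIN keeps every row from enrollments (the left table); where course_id has no match in courses, the course columns become NULL. Walk through each enrollment:
  - enrollment 1 (Beth): course_id=5 -> matches Algorithms
  - enrollment 2 (Jack): course_id=3 -> matches Networks
  - enrollment 3 (Quinn): course_id=5 -> matches Algorithms
  - enrollment 4 (Alice): course_id=2 -> matches Biology
  - enrollment 5 (Zoe): course_id=NULL, no match -> kept with NULL
  - enrollment 6 (Rosa): course_id=2 -> matches Biology
  - enrollment 7 (Fiona): course_id=5 -> matches Algorithms
All 7 rows appear; 1 has NULL course.

SQL:
SELECT a.student, b.title AS course
FROM enrollments a
LEFT JOIN courses b ON a.course_id = b.id

Result:
student | course    
--------+-----------
Beth    | Algorithms
Jack    | Networks  
Quinn   | Algorithms
Alice   | Biology   
Zoe     | NULL      
Rosa    | Biology   
Fiona   | Algorithms


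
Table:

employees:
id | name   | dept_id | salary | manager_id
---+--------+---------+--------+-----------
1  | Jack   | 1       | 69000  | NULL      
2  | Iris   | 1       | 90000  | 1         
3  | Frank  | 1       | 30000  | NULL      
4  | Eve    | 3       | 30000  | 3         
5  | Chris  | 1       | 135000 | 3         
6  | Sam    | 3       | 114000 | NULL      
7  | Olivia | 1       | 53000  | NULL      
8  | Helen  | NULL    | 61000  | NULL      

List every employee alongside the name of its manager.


This is a self-join: employees is joined to a second copy of itself, matching each row's manager_id to another row's id. Use LEFT JOIN so rows with manager_id=NULL are kept.
  - employee 1 (Jack): manager_id=NULL -> NULL
  - employee 2 (Iris): manager_id=1 -> Jack
  - employee 3 (Frank): manager_id=NULL -> NULL
  - employee 4 (Eve): manager_id=3 -> Frank
  - employee 5 (Chris): manager_id=3 -> Frank
  - employee 6 (Sam): manager_id=NULL -> NULL
  - employee 7 (Olivia): manager_id=NULL -> NULL
  - employee 8 (Helen): manager_id=NULL -> NULL

SQL:
SELECT a.name AS item, b.name AS manager
FROM employees a
LEFT JOIN employees b ON a.manager_id = b.id

Result:
item   | manager
-------+--------
Jack   | NULL   
Iris   | Jack   
Frank  | NULL   
Eve    | Frank  
Chris  | Frank  
Sam    | NULL   
Olivia | NULL   
Helen  | NULL   


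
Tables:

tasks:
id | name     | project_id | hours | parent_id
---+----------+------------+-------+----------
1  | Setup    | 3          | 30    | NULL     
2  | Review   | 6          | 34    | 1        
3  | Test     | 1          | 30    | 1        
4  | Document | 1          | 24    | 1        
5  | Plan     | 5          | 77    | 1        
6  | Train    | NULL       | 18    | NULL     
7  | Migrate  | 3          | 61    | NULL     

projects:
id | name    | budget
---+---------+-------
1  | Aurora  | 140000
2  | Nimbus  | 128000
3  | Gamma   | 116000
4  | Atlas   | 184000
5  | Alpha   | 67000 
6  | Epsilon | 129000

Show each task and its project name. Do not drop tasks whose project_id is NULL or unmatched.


LEFT JOIN keeps every row from tasks (the left table); where project_id has no match in projects, the project columns become NULL. Walk through each task:
  - task 1 (Setup): project_id=3 -> matches Gamma
  - task 2 (Review): project_id=6 -> matches Epsilon
  - task 3 (Test): project_id=1 -> matches Aurora
  - task 4 (Document): project_id=1 -> matches Aurora
  - task 5 (Plan): project_id=5 -> matches Alpha
  - task 6 (Train): project_id=NULL, no match -> kept with NULL
  - task 7 (Migrate): project_id=3 -> matches Gamma
All 7 rows appear; 1 has NULL project.

SQL:
SELECT a.name, b.name AS project
FROM tasks a
LEFT JOIN projects b ON a.project_id = b.id

Result:
name     | project
---------+--------
Setup    | Gamma  
Review   | Epsilon
Test     | Aurora 
Document | Aurora 
Plan     | Alpha  
Train    | NULL   
Migrate  | Gamma  


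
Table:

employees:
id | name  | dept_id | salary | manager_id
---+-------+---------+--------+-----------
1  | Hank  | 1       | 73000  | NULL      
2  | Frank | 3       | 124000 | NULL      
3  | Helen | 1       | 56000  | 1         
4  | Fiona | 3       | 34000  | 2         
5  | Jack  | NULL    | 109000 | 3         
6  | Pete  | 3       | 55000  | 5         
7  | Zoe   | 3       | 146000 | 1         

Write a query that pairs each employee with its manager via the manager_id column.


This is a self-join: employees is joined to a second copy of itself, matching each row's manager_id to another row's id. Use LEFT JOIN so rows with manager_id=NULL are kept.
  - employee 1 (Hank): manager_id=NULL -> NULL
  - employee 2 (Frank): manager_id=NULL -> NULL
  - employee 3 (Helen): manager_id=1 -> Hank
  - employee 4 (Fiona): manager_id=2 -> Frank
  - employee 5 (Jack): manager_id=3 -> Helen
  - employee 6 (Pete): manager_id=5 -> Jack
  - employee 7 (Zoe): manager_id=1 -> Hank

SQL:
SELECT a.name AS item, b.name AS manager
FROM employees a
LEFT JOIN employees b ON a.manager_id = b.id

Result:
item  | manager
------+--------
Hank  | NULL   
Frank | NULL   
Helen | Hank   
Fiona | Frank  
Jack  | Helen  
Pete  | Jack   
Zoe   | Hank   


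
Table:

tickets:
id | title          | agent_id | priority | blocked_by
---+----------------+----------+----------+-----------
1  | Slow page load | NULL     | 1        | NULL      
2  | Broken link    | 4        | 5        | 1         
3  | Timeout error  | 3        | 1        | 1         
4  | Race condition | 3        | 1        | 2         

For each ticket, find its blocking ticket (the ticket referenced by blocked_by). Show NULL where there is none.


This is a self-join: tickets is joined to a second copy of itself, matching each row's blocked_by to another row's id. Use LEFT JOIN so rows with blocked_by=NULL are kept.
  - ticket 1 (Slow page load): blocked_by=NULL -> NULL
  - ticket 2 (Broken link): blocked_by=1 -> Slow page load
  - ticket 3 (Timeout error): blocked_by=1 -> Slow page load
  - ticket 4 (Race condition): blocked_by=2 -> Broken link

SQL:
SELECT a.title AS item, b.title AS blocked_by
FROM tickets a
LEFT JOIN tickets b ON a.blocked_by = b.id

Result:
item           | blocked_by    
---------------+---------------
Slow page load | NULL          
Broken link    | Slow page load
Timeout error  | Slow page load
Race condition | Broken link   


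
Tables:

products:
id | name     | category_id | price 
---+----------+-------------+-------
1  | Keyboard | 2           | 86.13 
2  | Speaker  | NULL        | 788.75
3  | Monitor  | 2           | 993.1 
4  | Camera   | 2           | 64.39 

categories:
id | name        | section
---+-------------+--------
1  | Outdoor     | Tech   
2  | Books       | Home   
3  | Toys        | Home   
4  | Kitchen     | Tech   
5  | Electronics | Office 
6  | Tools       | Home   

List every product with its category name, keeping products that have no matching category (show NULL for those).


LEFT JOIN keeps every row from products (the left table); where category_id has no match in categories, the category columns become NULL. Walk through each product:
  - product 1 (Keyboard): category_id=2 -> matches Books
  - product 2 (Speaker): category_id=NULL, no match -> kept with NULL
  - product 3 (Monitor): category_id=2 -> matches Books
  - product 4 (Camera): category_id=2 -> matches Books
All 4 rows appear; 1 has NULL category.

SQL:
SELECT a.name, b.name AS category
FROM products a
LEFT JOIN categories b ON a.category_id = b.id

Result:
name     | category
---------+---------
Keyboard | Books   
Speaker  | NULL    
Monitor  | Books   
Camera   | Books   


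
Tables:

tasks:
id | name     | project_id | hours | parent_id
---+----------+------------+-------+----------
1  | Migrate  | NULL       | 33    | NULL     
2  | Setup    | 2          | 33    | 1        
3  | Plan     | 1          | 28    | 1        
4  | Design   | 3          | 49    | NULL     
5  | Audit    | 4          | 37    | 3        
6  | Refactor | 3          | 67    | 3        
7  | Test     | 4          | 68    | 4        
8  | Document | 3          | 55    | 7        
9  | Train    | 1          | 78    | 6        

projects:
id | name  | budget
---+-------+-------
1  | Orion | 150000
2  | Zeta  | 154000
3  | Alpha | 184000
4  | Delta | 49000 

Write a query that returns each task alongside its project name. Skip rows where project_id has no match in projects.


INNER JOIN keeps only tasks rows whose project_id matches an id in projects. Walk through each task:
  - task 1 (Migrate): project_id=NULL, no match -> dropped
  - task 2 (Setup): project_id=2 -> matches Zeta
  - task 3 (Plan): project_id=1 -> matches Orion
  - task 4 (Design): project_id=3 -> matches Alpha
  - task 5 (Audit): project_id=4 -> matches Delta
  - task 6 (Refactor): project_id=3 -> matches Alpha
  - task 7 (Test): project_id=4 -> matches Delta
  - task 8 (Document): project_id=3 -> matches Alpha
  - task 9 (Train): project_id=1 -> matches Orion
So 1 of 9 rows is dropped.

SQL:
SELECT a.name, b.name AS project
FROM tasks a
INNER JOIN projects b ON a.project_id = b.id

Result:
name     | project
---------+--------
Setup    | Zeta   
Plan     | Orion  
Design   | Alpha  
Audit    | Delta  
Refactor | Alpha  
Test     | Delta  
Document | Alpha  
Train    | Orion  
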